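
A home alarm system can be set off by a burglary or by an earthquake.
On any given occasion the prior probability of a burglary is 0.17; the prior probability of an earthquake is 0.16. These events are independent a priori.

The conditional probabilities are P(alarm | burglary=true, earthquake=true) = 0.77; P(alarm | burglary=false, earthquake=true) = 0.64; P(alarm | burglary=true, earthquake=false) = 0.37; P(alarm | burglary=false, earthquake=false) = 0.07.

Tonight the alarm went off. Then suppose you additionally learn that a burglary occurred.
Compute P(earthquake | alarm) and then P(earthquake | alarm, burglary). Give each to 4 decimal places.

P(alarm) = 0.07×0.83×0.84 + 0.64×0.83×0.16 + 0.37×0.17×0.84 + 0.77×0.17×0.16 = 0.048804 + 0.084992 + 0.052836 + 0.020944 = 0.207576
Restricting to configurations with earthquake present: 0.084992 + 0.020944 = 0.105936.
P(earthquake | alarm) = 0.105936 / 0.207576 ≈ 0.5103

Now condition on the additional information:
Sum P(alarm|·) weighted by the priors over both values of earthquake:
  P(alarm | burglary) = 0.37×0.84 + 0.77×0.16
        = 0.310800 + 0.123200 = 0.434000
The terms with earthquake present sum to 0.123200, so
  P(earthquake | alarm, burglary) = 0.123200 / 0.434000 ≈ 0.2839

P(earthquake | alarm) ≈ 0.5103; P(earthquake | alarm, burglary) ≈ 0.2839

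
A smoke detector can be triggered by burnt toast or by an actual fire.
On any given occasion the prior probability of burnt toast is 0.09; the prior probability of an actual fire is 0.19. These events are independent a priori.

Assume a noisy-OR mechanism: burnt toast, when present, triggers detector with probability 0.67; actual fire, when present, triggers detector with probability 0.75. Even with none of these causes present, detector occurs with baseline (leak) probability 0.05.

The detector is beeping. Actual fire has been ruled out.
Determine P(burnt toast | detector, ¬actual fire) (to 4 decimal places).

Under noisy-OR, P(detector | causes) = 1 − (1−0.05)·∏(1−qᵢ) over the active causes.
P(detector | ¬actual fire) = 0.05*0.91 + 0.6865*0.09 = 0.045500 + 0.061785 = 0.107285
Restricting to configurations with burnt toast present: 0.6865*0.09 = 0.061785.
P(burnt toast | detector, ¬actual fire) = 0.061785 / 0.107285 ≈ 0.5759

P(burnt toast | detector, ¬actual fire) ≈ 0.5759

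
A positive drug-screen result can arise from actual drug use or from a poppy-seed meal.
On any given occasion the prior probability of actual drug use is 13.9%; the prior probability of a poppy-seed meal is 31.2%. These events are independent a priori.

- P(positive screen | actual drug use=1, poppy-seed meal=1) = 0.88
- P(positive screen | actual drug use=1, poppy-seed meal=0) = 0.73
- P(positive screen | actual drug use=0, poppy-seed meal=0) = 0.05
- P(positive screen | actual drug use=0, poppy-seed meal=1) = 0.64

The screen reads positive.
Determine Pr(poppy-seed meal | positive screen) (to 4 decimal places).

Sum P(positive screen|·) weighted by the priors over the 4 (actual drug use, poppy-seed meal) configurations:
  P(positive screen) = 0.05×0.861×0.688 + 0.64×0.861×0.312 + 0.73×0.139×0.688 + 0.88×0.139×0.312
        = 0.029618 + 0.171924 + 0.069811 + 0.038164 = 0.309517
Keeping only the poppy-seed meal-present terms gives 0.210088, so
  P(poppy-seed meal | positive screen) = 0.210088 / 0.309517 ≈ 0.6788

Pr(poppy-seed meal | positive screen) ≈ 0.6788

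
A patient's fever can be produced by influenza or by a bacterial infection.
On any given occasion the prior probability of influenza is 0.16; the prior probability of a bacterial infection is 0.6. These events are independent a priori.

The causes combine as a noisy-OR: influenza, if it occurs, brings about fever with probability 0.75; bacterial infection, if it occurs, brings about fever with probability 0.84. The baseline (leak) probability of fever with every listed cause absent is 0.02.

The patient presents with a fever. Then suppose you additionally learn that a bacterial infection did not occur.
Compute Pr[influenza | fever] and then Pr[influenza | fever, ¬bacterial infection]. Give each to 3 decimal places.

Under noisy-OR, P(fever | causes) = 1 − (1−0.02)·∏(1−qᵢ) over the active causes.
P(fever) = 0.02×0.84×0.4 + 0.8432×0.84×0.6 + 0.755×0.16×0.4 + 0.9608×0.16×0.6 = 0.006720 + 0.424973 + 0.048320 + 0.092237 = 0.572250
Restricting to configurations with influenza present: 0.048320 + 0.092237 = 0.140557.
So P(influenza | fever) = 0.140557/0.572250 ≈ 0.246.

Now condition on the additional information:
Enumerate both values of influenza and weight by the priors:
  P(fever | ¬bacterial infection) = 0.02*0.84 + 0.755*0.16
        = 0.016800 + 0.120800 = 0.137600
Configurations with influenza contribute 0.120800, so
  P(influenza | fever, ¬bacterial infection) = 0.120800 / 0.137600 ≈ 0.878
Ruling out bacterial infection raises the posterior on influenza — the flip side of explaining away.

Pr[influenza | fever] ≈ 0.246; Pr[influenza | fever, ¬bacterial infection] ≈ 0.878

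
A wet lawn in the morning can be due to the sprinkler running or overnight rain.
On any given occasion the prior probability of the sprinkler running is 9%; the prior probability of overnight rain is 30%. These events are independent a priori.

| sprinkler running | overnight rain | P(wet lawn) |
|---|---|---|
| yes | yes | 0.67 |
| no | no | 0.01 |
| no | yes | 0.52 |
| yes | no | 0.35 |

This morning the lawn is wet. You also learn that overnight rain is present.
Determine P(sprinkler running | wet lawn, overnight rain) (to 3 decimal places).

For the numerator, keep only sprinkler running=true terms: 0.67*0.09 = 0.060300
The normalizing constant is 0.52*0.91 + 0.67*0.09 = 0.533500
P(sprinkler running | wet lawn, overnight rain) = 0.060300/0.533500 ≈ 0.113

P(sprinkler running | wet lawn, overnight rain) ≈ 0.113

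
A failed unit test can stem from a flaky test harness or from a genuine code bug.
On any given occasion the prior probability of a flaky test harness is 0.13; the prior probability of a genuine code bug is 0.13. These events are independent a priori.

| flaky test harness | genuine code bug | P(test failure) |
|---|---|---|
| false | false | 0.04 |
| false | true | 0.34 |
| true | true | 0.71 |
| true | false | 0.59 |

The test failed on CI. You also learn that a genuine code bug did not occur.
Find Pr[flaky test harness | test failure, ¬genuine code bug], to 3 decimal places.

P(test failure | ¬genuine code bug) = 0.04·0.87 + 0.59·0.13 = 0.034800 + 0.076700 = 0.111500
The flaky test harness-present share is 0.59·0.13 = 0.076700.
Hence the posterior is 0.076700/0.111500 ≈ 0.688.

Pr[flaky test harness | test failure, ¬genuine code bug] ≈ 0.688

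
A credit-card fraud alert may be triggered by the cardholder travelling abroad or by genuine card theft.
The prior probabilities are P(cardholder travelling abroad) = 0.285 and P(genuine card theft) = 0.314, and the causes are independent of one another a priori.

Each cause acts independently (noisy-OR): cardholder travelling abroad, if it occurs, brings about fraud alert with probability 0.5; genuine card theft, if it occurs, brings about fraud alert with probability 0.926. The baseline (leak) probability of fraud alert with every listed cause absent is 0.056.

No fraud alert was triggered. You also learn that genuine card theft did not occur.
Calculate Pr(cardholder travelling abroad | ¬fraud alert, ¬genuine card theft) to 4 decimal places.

Under noisy-OR, P(fraud alert | causes) = 1 − (1−0.056)·∏(1−qᵢ) over the active causes.
For the numerator, keep only cardholder travelling abroad=true terms: 0.472*0.285 = 0.134520
Normalizer over all consistent configurations: 0.944*0.715 + 0.472*0.285 = 0.809480
Posterior = 0.134520 / 0.809480 ≈ 0.1662

Pr(cardholder travelling abroad | ¬fraud alert, ¬genuine card theft) ≈ 0.1662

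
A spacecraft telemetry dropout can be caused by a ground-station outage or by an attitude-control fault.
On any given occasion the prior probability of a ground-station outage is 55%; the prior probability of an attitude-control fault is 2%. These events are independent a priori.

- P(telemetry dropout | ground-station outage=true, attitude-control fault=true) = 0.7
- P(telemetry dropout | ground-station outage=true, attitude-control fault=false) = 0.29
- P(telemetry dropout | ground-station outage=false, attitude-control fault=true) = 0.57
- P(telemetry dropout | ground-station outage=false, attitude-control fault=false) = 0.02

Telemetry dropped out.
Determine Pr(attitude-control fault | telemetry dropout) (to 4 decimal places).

P(telemetry dropout) = 0.02·0.45·0.98 + 0.57·0.45·0.02 + 0.29·0.55·0.98 + 0.7·0.55·0.02 = 0.008820 + 0.005130 + 0.156310 + 0.007700 = 0.177960
The attitude-control fault-present share is 0.005130 + 0.007700 = 0.012830.
So P(attitude-control fault | telemetry dropout) = 0.012830/0.177960 ≈ 0.0721.

Pr(attitude-control fault | telemetry dropout) ≈ 0.0721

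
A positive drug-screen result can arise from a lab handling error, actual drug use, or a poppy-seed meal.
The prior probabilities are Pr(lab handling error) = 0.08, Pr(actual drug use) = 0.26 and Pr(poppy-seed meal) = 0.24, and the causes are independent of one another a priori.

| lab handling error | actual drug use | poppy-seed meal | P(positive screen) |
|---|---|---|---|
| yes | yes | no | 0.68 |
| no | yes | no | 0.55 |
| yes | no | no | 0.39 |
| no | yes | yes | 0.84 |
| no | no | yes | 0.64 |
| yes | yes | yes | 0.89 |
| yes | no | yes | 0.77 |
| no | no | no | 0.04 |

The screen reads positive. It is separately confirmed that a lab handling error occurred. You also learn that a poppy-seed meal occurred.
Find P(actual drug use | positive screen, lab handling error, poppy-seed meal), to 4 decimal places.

P(actual drug use | positive screen, lab handling error, poppy-seed meal) ≈ 0.2888

P(positive screen | lab handling error, poppy-seed meal) = 0.77×0.74 + 0.89×0.26 = 0.569800 + 0.231400 = 0.801200
Restricting to configurations with actual drug use present: 0.89×0.26 = 0.231400.
So P(actual drug use | positive screen, lab handling error, poppy-seed meal) = 0.231400/0.801200 ≈ 0.2888.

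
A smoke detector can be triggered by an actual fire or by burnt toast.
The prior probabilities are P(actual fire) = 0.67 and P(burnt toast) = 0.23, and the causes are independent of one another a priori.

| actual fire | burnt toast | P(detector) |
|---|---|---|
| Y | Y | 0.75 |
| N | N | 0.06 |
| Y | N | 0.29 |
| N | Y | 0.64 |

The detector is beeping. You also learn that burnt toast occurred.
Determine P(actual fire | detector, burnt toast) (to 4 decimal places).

P(actual fire | detector, burnt toast) ≈ 0.7041

P(detector | burnt toast) = 0.64·0.33 + 0.75·0.67 = 0.211200 + 0.502500 = 0.713700
The actual fire-present share is 0.75·0.67 = 0.502500.
So P(actual fire | detector, burnt toast) = 0.502500/0.713700 ≈ 0.7041.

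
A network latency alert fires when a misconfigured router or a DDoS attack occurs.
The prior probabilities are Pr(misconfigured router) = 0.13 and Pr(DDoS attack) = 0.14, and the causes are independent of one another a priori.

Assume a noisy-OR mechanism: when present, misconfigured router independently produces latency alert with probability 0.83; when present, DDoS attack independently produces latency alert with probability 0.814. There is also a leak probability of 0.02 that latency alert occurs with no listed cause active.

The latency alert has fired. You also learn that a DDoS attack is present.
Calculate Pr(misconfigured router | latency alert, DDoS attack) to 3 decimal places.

Pr(misconfigured router | latency alert, DDoS attack) ≈ 0.150

Under noisy-OR, P(latency alert | causes) = 1 − (1−0.02)·∏(1−qᵢ) over the active causes.
Numerator (weight on configurations with misconfigured router): 0.969012*0.13 = 0.125972
Normalizer over all consistent configurations: 0.81772*0.87 + 0.969012*0.13 = 0.837388
P(misconfigured router | latency alert, DDoS attack) = 0.125972/0.837388 ≈ 0.150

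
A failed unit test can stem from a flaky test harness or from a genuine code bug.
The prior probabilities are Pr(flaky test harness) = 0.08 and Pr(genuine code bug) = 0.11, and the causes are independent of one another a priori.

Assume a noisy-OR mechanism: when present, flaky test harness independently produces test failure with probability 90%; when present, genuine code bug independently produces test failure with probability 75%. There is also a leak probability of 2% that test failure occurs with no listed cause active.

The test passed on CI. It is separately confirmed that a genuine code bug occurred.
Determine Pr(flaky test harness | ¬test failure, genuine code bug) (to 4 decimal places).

Pr(flaky test harness | ¬test failure, genuine code bug) ≈ 0.0086

Under noisy-OR, P(test failure | causes) = 1 − (1−0.02)·∏(1−qᵢ) over the active causes.
P(¬test failure | genuine code bug) = 0.245·0.92 + 0.0245·0.08 = 0.225400 + 0.001960 = 0.227360
Restricting to configurations with flaky test harness present: 0.0245·0.08 = 0.001960.
So P(flaky test harness | ¬test failure, genuine code bug) = 0.001960/0.227360 ≈ 0.0086.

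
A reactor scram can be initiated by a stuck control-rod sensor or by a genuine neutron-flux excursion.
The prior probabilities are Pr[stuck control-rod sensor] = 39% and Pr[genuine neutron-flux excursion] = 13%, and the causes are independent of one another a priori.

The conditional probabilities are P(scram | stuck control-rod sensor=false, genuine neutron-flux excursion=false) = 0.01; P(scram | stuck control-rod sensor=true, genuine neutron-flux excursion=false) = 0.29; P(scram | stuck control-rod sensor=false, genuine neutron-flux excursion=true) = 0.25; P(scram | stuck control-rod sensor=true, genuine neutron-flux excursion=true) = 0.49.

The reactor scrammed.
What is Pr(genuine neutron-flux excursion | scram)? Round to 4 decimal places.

Pr(genuine neutron-flux excursion | scram) ≈ 0.3011

P(scram) = 0.01×0.61×0.87 + 0.25×0.61×0.13 + 0.29×0.39×0.87 + 0.49×0.39×0.13 = 0.005307 + 0.019825 + 0.098397 + 0.024843 = 0.148372
The genuine neutron-flux excursion-present share is 0.019825 + 0.024843 = 0.044668.
P(genuine neutron-flux excursion | scram) = 0.044668 / 0.148372 ≈ 0.3011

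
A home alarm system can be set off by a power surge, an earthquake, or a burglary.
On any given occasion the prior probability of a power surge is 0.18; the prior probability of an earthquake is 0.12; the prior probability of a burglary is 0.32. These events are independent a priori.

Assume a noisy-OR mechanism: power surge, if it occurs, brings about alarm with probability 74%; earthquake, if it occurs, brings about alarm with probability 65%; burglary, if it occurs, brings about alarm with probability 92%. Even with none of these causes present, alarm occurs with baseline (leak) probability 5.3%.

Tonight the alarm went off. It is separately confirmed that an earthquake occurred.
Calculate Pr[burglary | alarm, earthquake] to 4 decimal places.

Under noisy-OR, P(alarm | causes) = 1 − (1−0.053)·∏(1−qᵢ) over the active causes.
For the numerator, keep only burglary=true terms: 0.255442 + 0.057203 = 0.312645
Normalizer over all consistent configurations: 0.66855·0.82·0.68 + 0.973484·0.82·0.32 + 0.913823·0.18·0.68 + 0.993106·0.18·0.32 = 0.797280
P(burglary | alarm, earthquake) = 0.312645/0.797280 ≈ 0.3921

Pr[burglary | alarm, earthquake] ≈ 0.3921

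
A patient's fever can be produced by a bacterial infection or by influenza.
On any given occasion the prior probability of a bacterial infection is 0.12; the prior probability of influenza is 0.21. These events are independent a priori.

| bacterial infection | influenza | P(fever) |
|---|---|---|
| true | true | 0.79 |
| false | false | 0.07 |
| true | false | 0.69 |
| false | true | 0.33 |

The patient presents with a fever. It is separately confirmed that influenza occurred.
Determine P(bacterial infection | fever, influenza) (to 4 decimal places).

P(bacterial infection | fever, influenza) ≈ 0.2461

P(fever | influenza) = 0.33×0.88 + 0.79×0.12 = 0.290400 + 0.094800 = 0.385200
Of this, 0.094800 comes from 0.79×0.12 (the bacterial infection=true cases).
So P(bacterial infection | fever, influenza) = 0.094800/0.385200 ≈ 0.2461.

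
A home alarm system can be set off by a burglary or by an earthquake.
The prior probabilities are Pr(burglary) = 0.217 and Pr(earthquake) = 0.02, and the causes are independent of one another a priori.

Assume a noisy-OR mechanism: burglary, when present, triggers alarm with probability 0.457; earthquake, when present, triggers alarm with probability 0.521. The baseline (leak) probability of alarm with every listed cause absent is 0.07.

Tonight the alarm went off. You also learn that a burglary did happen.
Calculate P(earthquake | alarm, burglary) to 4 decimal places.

Under noisy-OR, P(alarm | causes) = 1 − (1−0.07)·∏(1−qᵢ) over the active causes.
Numerator (weight on configurations with earthquake): 0.75811*0.02 = 0.015162
Normalizer over all consistent configurations: 0.49501*0.98 + 0.75811*0.02 = 0.500272
P(earthquake | alarm, burglary) = 0.015162/0.500272 ≈ 0.0303

P(earthquake | alarm, burglary) ≈ 0.0303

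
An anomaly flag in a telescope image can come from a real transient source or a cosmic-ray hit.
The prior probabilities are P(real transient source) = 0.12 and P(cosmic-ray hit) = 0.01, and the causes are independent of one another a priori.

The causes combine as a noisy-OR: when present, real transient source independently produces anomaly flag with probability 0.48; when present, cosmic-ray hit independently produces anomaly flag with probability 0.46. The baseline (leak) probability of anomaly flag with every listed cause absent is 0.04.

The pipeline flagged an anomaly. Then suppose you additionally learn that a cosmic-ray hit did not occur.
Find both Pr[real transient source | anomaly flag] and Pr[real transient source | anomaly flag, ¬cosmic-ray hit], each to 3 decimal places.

Under noisy-OR, P(anomaly flag | causes) = 1 − (1−0.04)·∏(1−qᵢ) over the active causes.
For the numerator, keep only real transient source=true terms: 0.059495 + 0.000877 = 0.060372
The normalizing constant is 0.04×0.88×0.99 + 0.4816×0.88×0.01 + 0.5008×0.12×0.99 + 0.730432×0.12×0.01 = 0.099458
Posterior = 0.060372 / 0.099458 ≈ 0.607

With the extra evidence:
P(anomaly flag | ¬cosmic-ray hit) = 0.04·0.88 + 0.5008·0.12 = 0.035200 + 0.060096 = 0.095296
The real transient source-present share is 0.5008·0.12 = 0.060096.
Hence the posterior is 0.060096/0.095296 ≈ 0.631.
Ruling out cosmic-ray hit raises the posterior on real transient source — the flip side of explaining away.

Pr[real transient source | anomaly flag] ≈ 0.607; Pr[real transient source | anomaly flag, ¬cosmic-ray hit] ≈ 0.631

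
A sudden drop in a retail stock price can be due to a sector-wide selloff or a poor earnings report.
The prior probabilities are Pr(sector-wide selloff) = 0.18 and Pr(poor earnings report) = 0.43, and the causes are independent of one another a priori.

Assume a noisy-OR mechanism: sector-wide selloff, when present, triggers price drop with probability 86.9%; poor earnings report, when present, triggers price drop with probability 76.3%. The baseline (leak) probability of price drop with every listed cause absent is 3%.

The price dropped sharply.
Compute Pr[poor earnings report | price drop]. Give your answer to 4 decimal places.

Pr[poor earnings report | price drop] ≈ 0.7699

Under noisy-OR, P(price drop | causes) = 1 − (1−0.03)·∏(1−qᵢ) over the active causes.
P(price drop) = 0.03×0.82×0.57 + 0.77011×0.82×0.43 + 0.87293×0.18×0.57 + 0.969884×0.18×0.43 = 0.014022 + 0.271541 + 0.089563 + 0.075069 = 0.450195
Restricting to configurations with poor earnings report present: 0.271541 + 0.075069 = 0.346610.
So P(poor earnings report | price drop) = 0.346610/0.450195 ≈ 0.7699.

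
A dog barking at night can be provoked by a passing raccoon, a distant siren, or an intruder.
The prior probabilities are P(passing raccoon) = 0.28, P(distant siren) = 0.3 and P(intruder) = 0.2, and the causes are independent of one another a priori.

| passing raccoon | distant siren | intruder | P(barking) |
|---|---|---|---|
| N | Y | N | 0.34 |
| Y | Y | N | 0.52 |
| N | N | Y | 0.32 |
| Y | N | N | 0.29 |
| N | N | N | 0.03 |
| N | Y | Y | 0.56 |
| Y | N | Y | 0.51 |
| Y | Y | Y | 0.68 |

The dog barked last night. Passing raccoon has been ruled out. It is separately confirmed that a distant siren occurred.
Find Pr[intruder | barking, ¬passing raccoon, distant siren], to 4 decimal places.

By total probability over both values of intruder:
  P(barking | ¬passing raccoon, distant siren) = 0.34·0.8 + 0.56·0.2
        = 0.272000 + 0.112000 = 0.384000
Configurations with intruder contribute 0.112000, so
  P(intruder | barking, ¬passing raccoon, distant siren) = 0.112000 / 0.384000 ≈ 0.2917

Pr[intruder | barking, ¬passing raccoon, distant siren] ≈ 0.2917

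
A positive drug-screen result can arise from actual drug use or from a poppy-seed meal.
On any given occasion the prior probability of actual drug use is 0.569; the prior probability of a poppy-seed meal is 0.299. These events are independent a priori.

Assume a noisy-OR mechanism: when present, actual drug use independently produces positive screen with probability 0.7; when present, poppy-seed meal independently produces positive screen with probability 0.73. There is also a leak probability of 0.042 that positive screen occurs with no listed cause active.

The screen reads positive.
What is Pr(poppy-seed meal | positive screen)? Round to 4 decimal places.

Under noisy-OR, P(positive screen | causes) = 1 − (1−0.042)·∏(1−qᵢ) over the active causes.
Enumerate the 4 (actual drug use, poppy-seed meal) configurations and weight by the priors:
  P(positive screen) = 0.042·0.431·0.701 + 0.74134·0.431·0.299 + 0.7126·0.569·0.701 + 0.922402·0.569·0.299
        = 0.012690 + 0.095536 + 0.284234 + 0.156929 = 0.549389
Configurations with poppy-seed meal contribute 0.252465, so
  P(poppy-seed meal | positive screen) = 0.252465 / 0.549389 ≈ 0.4595

Pr(poppy-seed meal | positive screen) ≈ 0.4595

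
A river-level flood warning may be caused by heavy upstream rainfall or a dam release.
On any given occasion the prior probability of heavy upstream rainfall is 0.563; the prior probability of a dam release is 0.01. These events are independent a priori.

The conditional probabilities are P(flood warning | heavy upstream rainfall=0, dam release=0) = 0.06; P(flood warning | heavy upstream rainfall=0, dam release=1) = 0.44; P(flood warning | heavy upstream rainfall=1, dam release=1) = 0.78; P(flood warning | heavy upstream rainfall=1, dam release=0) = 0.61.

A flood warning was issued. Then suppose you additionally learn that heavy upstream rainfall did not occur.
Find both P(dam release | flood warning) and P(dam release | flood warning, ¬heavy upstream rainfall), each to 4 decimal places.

P(flood warning) = 0.06×0.437×0.99 + 0.44×0.437×0.01 + 0.61×0.563×0.99 + 0.78×0.563×0.01 = 0.025958 + 0.001923 + 0.339996 + 0.004391 = 0.372268
Restricting to configurations with dam release present: 0.001923 + 0.004391 = 0.006314.
So P(dam release | flood warning) = 0.006314/0.372268 ≈ 0.0170.

Now also conditioning on heavy upstream rainfall≠true:
Sum P(flood warning|·) weighted by the priors over both values of dam release:
  P(flood warning | ¬heavy upstream rainfall) = 0.06·0.99 + 0.44·0.01
        = 0.059400 + 0.004400 = 0.063800
Configurations with dam release contribute 0.004400, so
  P(dam release | flood warning, ¬heavy upstream rainfall) = 0.004400 / 0.063800 ≈ 0.0690
Ruling out heavy upstream rainfall raises the posterior on dam release — the flip side of explaining away.

P(dam release | flood warning) ≈ 0.0170; P(dam release | flood warning, ¬heavy upstream rainfall) ≈ 0.0690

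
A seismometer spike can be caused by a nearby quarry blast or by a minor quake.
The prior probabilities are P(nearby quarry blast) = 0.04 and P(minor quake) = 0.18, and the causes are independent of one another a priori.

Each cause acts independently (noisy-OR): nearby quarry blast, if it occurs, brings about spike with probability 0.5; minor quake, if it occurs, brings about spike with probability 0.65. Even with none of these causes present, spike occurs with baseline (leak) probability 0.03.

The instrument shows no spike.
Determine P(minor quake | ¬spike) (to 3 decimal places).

P(minor quake | ¬spike) ≈ 0.071

Under noisy-OR, P(spike | causes) = 1 − (1−0.03)·∏(1−qᵢ) over the active causes.
P(¬spike) = 0.97*0.96*0.82 + 0.3395*0.96*0.18 + 0.485*0.04*0.82 + 0.16975*0.04*0.18 = 0.763584 + 0.058666 + 0.015908 + 0.001222 = 0.839380
The minor quake-present share is 0.058666 + 0.001222 = 0.059888.
P(minor quake | ¬spike) = 0.059888 / 0.839380 ≈ 0.071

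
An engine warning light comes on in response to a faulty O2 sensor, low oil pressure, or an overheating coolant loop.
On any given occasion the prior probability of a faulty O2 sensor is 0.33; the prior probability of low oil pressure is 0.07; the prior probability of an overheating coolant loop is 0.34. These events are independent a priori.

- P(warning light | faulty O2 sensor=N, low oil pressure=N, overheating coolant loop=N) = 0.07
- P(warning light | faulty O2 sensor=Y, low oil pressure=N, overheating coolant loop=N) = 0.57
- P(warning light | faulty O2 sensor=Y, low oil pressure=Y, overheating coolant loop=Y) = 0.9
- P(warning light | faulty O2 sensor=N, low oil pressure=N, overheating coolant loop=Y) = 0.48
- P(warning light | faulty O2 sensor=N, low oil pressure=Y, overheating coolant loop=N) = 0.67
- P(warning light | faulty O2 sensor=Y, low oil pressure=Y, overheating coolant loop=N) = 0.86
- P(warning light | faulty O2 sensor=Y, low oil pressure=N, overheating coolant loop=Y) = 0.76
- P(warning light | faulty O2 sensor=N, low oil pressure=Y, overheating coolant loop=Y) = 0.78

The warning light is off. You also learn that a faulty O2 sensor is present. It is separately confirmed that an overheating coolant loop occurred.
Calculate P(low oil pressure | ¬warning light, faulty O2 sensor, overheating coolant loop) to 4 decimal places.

Enumerate both values of low oil pressure and weight by the priors:
  P(¬warning light | faulty O2 sensor, overheating coolant loop) = 0.24·0.93 + 0.1·0.07
        = 0.223200 + 0.007000 = 0.230200
Keeping only the low oil pressure-present terms gives 0.007000, so
  P(low oil pressure | ¬warning light, faulty O2 sensor, overheating coolant loop) = 0.007000 / 0.230200 ≈ 0.0304

P(low oil pressure | ¬warning light, faulty O2 sensor, overheating coolant loop) ≈ 0.0304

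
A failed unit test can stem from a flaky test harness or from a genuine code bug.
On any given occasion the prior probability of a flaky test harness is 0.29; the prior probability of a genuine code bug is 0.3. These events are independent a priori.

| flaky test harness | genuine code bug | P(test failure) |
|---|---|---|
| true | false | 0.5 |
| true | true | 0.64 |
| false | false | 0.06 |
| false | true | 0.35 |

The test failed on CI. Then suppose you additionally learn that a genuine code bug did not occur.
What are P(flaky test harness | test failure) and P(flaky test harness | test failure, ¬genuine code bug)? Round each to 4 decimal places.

P(test failure) = 0.06·0.71·0.7 + 0.35·0.71·0.3 + 0.5·0.29·0.7 + 0.64·0.29·0.3 = 0.029820 + 0.074550 + 0.101500 + 0.055680 = 0.261550
The flaky test harness-present share is 0.101500 + 0.055680 = 0.157180.
Hence the posterior is 0.157180/0.261550 ≈ 0.6010.

With the extra evidence:
P(test failure | ¬genuine code bug) = 0.06·0.71 + 0.5·0.29 = 0.042600 + 0.145000 = 0.187600
The flaky test harness-present share is 0.5·0.29 = 0.145000.
So P(flaky test harness | test failure, ¬genuine code bug) = 0.145000/0.187600 ≈ 0.7729.
With genuine code bug excluded, flaky test harness must carry more of the explanatory weight for the test failure.

P(flaky test harness | test failure) ≈ 0.6010; P(flaky test harness | test failure, ¬genuine code bug) ≈ 0.7729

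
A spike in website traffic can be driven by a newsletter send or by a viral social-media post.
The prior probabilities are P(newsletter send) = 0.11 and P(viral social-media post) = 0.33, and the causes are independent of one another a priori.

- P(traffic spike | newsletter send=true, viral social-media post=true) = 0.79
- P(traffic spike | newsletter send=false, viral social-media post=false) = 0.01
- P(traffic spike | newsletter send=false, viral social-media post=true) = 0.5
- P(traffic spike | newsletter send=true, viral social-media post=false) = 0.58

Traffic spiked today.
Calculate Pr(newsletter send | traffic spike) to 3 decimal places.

Enumerate the 4 (newsletter send, viral social-media post) configurations and weight by the priors:
  P(traffic spike) = 0.01·0.89·0.67 + 0.5·0.89·0.33 + 0.58·0.11·0.67 + 0.79·0.11·0.33
        = 0.005963 + 0.146850 + 0.042746 + 0.028677 = 0.224236
The terms with newsletter send present sum to 0.071423, so
  P(newsletter send | traffic spike) = 0.071423 / 0.224236 ≈ 0.319

Pr(newsletter send | traffic spike) ≈ 0.319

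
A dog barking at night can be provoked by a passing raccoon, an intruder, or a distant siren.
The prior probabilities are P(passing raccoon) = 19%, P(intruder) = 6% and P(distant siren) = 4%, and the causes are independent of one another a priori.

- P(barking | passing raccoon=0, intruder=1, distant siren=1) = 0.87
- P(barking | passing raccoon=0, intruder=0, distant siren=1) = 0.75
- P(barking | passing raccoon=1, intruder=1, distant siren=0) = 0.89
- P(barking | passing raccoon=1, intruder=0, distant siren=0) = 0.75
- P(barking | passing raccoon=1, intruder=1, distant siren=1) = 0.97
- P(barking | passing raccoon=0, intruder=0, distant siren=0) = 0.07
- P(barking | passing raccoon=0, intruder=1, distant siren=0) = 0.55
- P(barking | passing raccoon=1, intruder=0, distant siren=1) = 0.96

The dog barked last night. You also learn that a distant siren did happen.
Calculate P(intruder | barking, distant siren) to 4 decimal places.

Numerator (weight on configurations with intruder): 0.042282 + 0.011058 = 0.053340
Normalizer over all consistent configurations: 0.75*0.81*0.94 + 0.87*0.81*0.06 + 0.96*0.19*0.94 + 0.97*0.19*0.06 = 0.795846
P(intruder | barking, distant siren) = 0.053340/0.795846 ≈ 0.0670

P(intruder | barking, distant siren) ≈ 0.0670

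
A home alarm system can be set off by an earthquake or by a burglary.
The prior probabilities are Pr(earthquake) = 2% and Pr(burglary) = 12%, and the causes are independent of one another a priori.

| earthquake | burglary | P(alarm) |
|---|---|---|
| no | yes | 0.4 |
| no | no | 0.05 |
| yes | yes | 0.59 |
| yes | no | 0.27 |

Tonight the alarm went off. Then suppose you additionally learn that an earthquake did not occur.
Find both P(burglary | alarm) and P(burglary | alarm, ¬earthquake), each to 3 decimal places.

P(alarm) = 0.05×0.98×0.88 + 0.4×0.98×0.12 + 0.27×0.02×0.88 + 0.59×0.02×0.12 = 0.043120 + 0.047040 + 0.004752 + 0.001416 = 0.096328
The burglary-present share is 0.047040 + 0.001416 = 0.048456.
P(burglary | alarm) = 0.048456 / 0.096328 ≈ 0.503

Now also conditioning on earthquake≠true:
Enumerate both values of burglary and weight by the priors:
  P(alarm | ¬earthquake) = 0.05*0.88 + 0.4*0.12
        = 0.044000 + 0.048000 = 0.092000
Configurations with burglary contribute 0.048000, so
  P(burglary | alarm, ¬earthquake) = 0.048000 / 0.092000 ≈ 0.522

P(burglary | alarm) ≈ 0.503; P(burglary | alarm, ¬earthquake) ≈ 0.522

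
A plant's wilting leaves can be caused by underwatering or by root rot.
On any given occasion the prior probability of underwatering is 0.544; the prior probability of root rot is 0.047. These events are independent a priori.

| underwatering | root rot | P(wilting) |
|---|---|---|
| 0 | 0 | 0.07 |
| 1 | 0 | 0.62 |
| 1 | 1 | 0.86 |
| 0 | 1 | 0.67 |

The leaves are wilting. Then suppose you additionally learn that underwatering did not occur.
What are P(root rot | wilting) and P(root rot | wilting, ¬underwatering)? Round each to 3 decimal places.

P(root rot | wilting) ≈ 0.094; P(root rot | wilting, ¬underwatering) ≈ 0.321

By total probability over the 4 (underwatering, root rot) configurations:
  P(wilting) = 0.07×0.456×0.953 + 0.67×0.456×0.047 + 0.62×0.544×0.953 + 0.86×0.544×0.047
        = 0.030420 + 0.014359 + 0.321428 + 0.021988 = 0.388195
Keeping only the root rot-present terms gives 0.036347, so
  P(root rot | wilting) = 0.036347 / 0.388195 ≈ 0.094

With the extra evidence:
P(wilting | ¬underwatering) = 0.07·0.953 + 0.67·0.047 = 0.066710 + 0.031490 = 0.098200
The root rot-present share is 0.67·0.047 = 0.031490.
So P(root rot | wilting, ¬underwatering) = 0.031490/0.098200 ≈ 0.321.
With underwatering excluded, root rot must carry more of the explanatory weight for the wilting.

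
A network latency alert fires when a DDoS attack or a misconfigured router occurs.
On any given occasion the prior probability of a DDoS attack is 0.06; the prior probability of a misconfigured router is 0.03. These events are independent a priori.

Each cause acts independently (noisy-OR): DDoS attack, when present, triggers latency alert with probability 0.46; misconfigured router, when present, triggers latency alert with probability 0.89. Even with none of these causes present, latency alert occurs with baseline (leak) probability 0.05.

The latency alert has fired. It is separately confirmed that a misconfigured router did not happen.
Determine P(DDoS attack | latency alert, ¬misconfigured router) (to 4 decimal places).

P(DDoS attack | latency alert, ¬misconfigured router) ≈ 0.3834

Under noisy-OR, P(latency alert | causes) = 1 − (1−0.05)·∏(1−qᵢ) over the active causes.
Enumerate both values of DDoS attack and weight by the priors:
  P(latency alert | ¬misconfigured router) = 0.05×0.94 + 0.487×0.06
        = 0.047000 + 0.029220 = 0.076220
The terms with DDoS attack present sum to 0.029220, so
  P(DDoS attack | latency alert, ¬misconfigured router) = 0.029220 / 0.076220 ≈ 0.3834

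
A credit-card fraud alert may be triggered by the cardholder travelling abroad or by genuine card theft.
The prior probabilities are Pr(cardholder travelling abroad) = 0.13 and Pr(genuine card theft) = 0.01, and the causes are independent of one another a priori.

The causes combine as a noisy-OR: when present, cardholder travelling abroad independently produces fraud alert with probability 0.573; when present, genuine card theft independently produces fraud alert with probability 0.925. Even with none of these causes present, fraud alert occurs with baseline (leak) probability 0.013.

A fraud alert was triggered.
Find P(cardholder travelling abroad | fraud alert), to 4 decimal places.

Under noisy-OR, P(fraud alert | causes) = 1 − (1−0.013)·∏(1−qᵢ) over the active causes.
P(fraud alert) = 0.013*0.87*0.99 + 0.925975*0.87*0.01 + 0.578551*0.13*0.99 + 0.968391*0.13*0.01 = 0.011197 + 0.008056 + 0.074460 + 0.001259 = 0.094972
Of this, 0.075719 comes from 0.074460 + 0.001259 (the cardholder travelling abroad=true cases).
P(cardholder travelling abroad | fraud alert) = 0.075719 / 0.094972 ≈ 0.7973

P(cardholder travelling abroad | fraud alert) ≈ 0.7973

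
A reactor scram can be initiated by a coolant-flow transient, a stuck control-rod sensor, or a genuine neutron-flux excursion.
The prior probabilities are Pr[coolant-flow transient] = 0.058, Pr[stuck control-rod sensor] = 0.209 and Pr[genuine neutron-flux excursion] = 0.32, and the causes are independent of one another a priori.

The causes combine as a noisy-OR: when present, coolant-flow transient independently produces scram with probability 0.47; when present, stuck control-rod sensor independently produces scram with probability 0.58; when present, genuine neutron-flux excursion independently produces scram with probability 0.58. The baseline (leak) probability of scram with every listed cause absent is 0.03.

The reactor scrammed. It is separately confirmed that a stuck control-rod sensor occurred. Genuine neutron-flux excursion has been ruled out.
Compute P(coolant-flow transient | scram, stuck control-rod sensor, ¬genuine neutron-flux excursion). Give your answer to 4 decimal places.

P(coolant-flow transient | scram, stuck control-rod sensor, ¬genuine neutron-flux excursion) ≈ 0.0753

Under noisy-OR, P(scram | causes) = 1 − (1−0.03)·∏(1−qᵢ) over the active causes.
Sum P(scram|·) weighted by the priors over both values of coolant-flow transient:
  P(scram | stuck control-rod sensor, ¬genuine neutron-flux excursion) = 0.5926·0.942 + 0.784078·0.058
        = 0.558229 + 0.045477 = 0.603706
Configurations with coolant-flow transient contribute 0.045477, so
  P(coolant-flow transient | scram, stuck control-rod sensor, ¬genuine neutron-flux excursion) = 0.045477 / 0.603706 ≈ 0.0753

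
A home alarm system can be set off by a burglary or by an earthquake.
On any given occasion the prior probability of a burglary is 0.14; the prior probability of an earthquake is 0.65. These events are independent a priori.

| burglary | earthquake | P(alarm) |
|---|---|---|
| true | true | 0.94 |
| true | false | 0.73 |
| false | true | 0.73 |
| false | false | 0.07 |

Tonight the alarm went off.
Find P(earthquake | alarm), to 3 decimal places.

P(earthquake | alarm) ≈ 0.897

For the numerator, keep only earthquake=true terms: 0.408070 + 0.085540 = 0.493610
The normalizing constant is 0.07·0.86·0.35 + 0.73·0.86·0.65 + 0.73·0.14·0.35 + 0.94·0.14·0.65 = 0.550450
P(earthquake | alarm) = 0.493610/0.550450 ≈ 0.897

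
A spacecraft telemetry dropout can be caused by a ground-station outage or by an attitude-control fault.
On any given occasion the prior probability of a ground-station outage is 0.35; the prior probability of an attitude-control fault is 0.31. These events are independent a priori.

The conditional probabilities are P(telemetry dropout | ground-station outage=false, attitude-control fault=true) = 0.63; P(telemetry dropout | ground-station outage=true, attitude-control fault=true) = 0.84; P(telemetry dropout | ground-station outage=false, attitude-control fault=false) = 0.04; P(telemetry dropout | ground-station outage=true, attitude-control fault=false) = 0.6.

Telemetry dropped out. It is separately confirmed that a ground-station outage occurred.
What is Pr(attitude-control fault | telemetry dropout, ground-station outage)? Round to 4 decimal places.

Enumerate both values of attitude-control fault and weight by the priors:
  P(telemetry dropout | ground-station outage) = 0.6·0.69 + 0.84·0.31
        = 0.414000 + 0.260400 = 0.674400
Configurations with attitude-control fault contribute 0.260400, so
  P(attitude-control fault | telemetry dropout, ground-station outage) = 0.260400 / 0.674400 ≈ 0.3861

Pr(attitude-control fault | telemetry dropout, ground-station outage) ≈ 0.3861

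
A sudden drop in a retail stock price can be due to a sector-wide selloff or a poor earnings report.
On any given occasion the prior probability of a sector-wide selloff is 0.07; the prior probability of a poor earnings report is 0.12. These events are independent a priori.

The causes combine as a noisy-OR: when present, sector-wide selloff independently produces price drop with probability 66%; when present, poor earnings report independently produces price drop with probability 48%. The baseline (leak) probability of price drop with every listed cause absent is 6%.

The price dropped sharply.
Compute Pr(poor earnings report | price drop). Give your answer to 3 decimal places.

Pr(poor earnings report | price drop) ≈ 0.413

Under noisy-OR, P(price drop | causes) = 1 − (1−0.06)·∏(1−qᵢ) over the active causes.
By total probability over the 4 (sector-wide selloff, poor earnings report) configurations:
  P(price drop) = 0.06·0.93·0.88 + 0.5112·0.93·0.12 + 0.6804·0.07·0.88 + 0.833808·0.07·0.12
        = 0.049104 + 0.057050 + 0.041913 + 0.007004 = 0.155071
Configurations with poor earnings report contribute 0.064054, so
  P(poor earnings report | price drop) = 0.064054 / 0.155071 ≈ 0.413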